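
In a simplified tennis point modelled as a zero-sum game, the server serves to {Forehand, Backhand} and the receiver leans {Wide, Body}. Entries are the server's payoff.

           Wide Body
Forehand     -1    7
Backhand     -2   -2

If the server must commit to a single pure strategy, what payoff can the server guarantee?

-1

Row minima: Forehand → -1, Backhand → -2.
The best of these is -1.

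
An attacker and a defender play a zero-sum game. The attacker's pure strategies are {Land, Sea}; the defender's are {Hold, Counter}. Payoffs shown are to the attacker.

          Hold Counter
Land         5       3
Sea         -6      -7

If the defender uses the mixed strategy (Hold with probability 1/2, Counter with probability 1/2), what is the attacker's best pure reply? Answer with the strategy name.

Land

Expected payoff of Land: (1/2)·5 + (1/2)·3 = 4.
Expected payoff of Sea: (1/2)·(-6) + (1/2)·(-7) = -13/2.
The largest is 4, so the attacker's best response is Land.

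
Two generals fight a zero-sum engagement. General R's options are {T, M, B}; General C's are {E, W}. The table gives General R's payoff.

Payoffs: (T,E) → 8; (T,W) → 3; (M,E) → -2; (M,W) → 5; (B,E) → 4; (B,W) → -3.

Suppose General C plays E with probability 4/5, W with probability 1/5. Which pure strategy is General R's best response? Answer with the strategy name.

T

Expected payoff of T: (4/5)·8 + (1/5)·3 = 7.
Expected payoff of M: (4/5)·(-2) + (1/5)·5 = -3/5.
Expected payoff of B: (4/5)·4 + (1/5)·(-3) = 13/5.
The largest is 7, so General R's best response is T.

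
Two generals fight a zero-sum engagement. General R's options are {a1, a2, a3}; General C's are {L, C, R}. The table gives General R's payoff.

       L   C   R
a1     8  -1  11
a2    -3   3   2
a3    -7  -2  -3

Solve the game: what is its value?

7/5

Row minima: a1 → -1, a2 → -3, a3 → -7; maximin = -1.
Column maxima: L → 8, C → 3, R → 11; minimax = 3.
-1 ≠ 3, so there is no saddle point; optimal play is mixed.
a3 is strictly dominated by a1, so General R never plays it.
R is strictly dominated by L (it gives General R strictly more in every row), so General C never plays it.
On the remaining 2×2 (a1, a2 vs L, C):
Let General R play a1 with probability p. Expected payoff against L: 8p + (-3)(1−p) = 11p − 3; against C: (-1)p + 3(1−p) = −4p + 3.
Setting these equal: 11p − 3 = −4p + 3 ⇒ 15p = 6 ⇒ p = 2/5, and the value is (11)·(2/5) − 3 = 7/5.
For General C: with q = P(L), equating a1's and a2's payoffs gives 9q − 1 = −6q + 3 ⇒ q = 4/15.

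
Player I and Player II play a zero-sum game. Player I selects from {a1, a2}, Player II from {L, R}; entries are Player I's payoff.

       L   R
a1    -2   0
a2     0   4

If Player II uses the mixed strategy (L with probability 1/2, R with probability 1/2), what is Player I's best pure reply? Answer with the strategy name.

a2

Expected payoff of a1: (1/2)·(-2) + (1/2)·0 = -1.
Expected payoff of a2: (1/2)·0 + (1/2)·4 = 2.
The largest is 2, so Player I's best response is a2.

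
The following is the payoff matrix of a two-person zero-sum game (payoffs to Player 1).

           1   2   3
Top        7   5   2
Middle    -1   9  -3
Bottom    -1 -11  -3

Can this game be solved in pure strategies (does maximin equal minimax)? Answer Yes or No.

Yes

Row minima: Top → 2, Middle → -3, Bottom → -11; maximin = 2.
Column maxima: 1 → 7, 2 → 9, 3 → 2; minimax = 2.
maximin = minimax = 2, so a saddle point exists.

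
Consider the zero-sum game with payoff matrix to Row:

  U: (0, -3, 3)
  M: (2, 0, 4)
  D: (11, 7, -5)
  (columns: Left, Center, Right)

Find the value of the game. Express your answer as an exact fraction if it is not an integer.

Row minima: U → -3, M → 0, D → -5; maximin = 0.
Column maxima: Left → 11, Center → 7, Right → 4; minimax = 4.
0 ≠ 4, so there is no saddle point; optimal play is mixed.
U is strictly dominated by M, so Row never plays it.
Left is strictly dominated by Center (it gives Row strictly more in every row), so Column never plays it.
On the remaining 2×2 (M, D vs Center, Right):
Let Row play M with probability p. Expected payoff against Center: 0p + 7(1−p) = −7p + 7; against Right: 4p + (-5)(1−p) = 9p − 5.
Setting these equal: −7p + 7 = 9p − 5 ⇒ −16p = -12 ⇒ p = 3/4, and the value is (-7)·(3/4) + 7 = 7/4.
For Column: with q = P(Center), equating M's and D's payoffs gives −4q + 4 = 12q − 5 ⇒ q = 9/16.

7/4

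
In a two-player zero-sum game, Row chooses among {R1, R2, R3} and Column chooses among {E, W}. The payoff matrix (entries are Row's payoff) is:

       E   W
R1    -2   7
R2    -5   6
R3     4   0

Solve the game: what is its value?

28/13

Row minima: R1 → -2, R2 → -5, R3 → 0; maximin = 0.
Column maxima: E → 4, W → 7; minimax = 4.
0 ≠ 4, so there is no saddle point; optimal play is mixed.
R2 is strictly dominated by R1, so Row never plays it.
On the remaining 2×2 (R1, R3 vs E, W):
Let Row play R1 with probability p. Expected payoff against E: (-2)p + 4(1−p) = −6p + 4; against W: 7p + 0(1−p) = 7p.
Setting these equal: −6p + 4 = 7p ⇒ −13p = -4 ⇒ p = 4/13, and the value is (-6)·(4/13) + 4 = 28/13.
For Column: with q = P(E), equating R1's and R3's payoffs gives −9q + 7 = 4q ⇒ q = 7/13.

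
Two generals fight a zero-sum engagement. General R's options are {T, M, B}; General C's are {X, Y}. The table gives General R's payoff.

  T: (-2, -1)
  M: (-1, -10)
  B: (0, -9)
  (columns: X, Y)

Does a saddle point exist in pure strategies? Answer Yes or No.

No

Row minima: T → -2, M → -10, B → -9; maximin = -2.
Column maxima: X → 0, Y → -1; minimax = -1.
-2 ≠ -1, so no pure-strategy equilibrium exists.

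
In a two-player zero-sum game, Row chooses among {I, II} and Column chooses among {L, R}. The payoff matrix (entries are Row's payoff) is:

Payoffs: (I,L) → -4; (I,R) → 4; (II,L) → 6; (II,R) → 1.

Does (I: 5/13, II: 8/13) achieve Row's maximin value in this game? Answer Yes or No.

Against L this mix gives (5/13)·(-4) + (8/13)·6 = 28/13.
Against R this mix gives (5/13)·4 + (8/13)·1 = 28/13.
All of Column's active replies (L, R) yield 28/13, and no column does worse for Row. The mix makes Column indifferent and guarantees 28/13, so it is optimal.

Yes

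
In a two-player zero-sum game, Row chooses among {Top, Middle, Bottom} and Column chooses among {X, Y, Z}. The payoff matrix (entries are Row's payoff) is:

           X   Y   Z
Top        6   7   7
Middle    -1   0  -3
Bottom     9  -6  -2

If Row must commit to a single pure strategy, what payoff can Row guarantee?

6

Row minima: Top → 6, Middle → -3, Bottom → -6.
The best of these is 6.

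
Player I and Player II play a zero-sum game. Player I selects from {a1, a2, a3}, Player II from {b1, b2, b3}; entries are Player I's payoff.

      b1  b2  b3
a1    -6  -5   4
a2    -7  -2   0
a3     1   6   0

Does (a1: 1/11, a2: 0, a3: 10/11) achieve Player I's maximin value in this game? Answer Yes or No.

Against b1 this mix gives (1/11)·(-6) + (10/11)·1 = 4/11.
Against b2 this mix gives (1/11)·(-5) + (10/11)·6 = 5.
Against b3 this mix gives (1/11)·4 + (10/11)·0 = 4/11.
All of Player II's active replies (b1, b3) yield 4/11, and no column does worse for Player I. The mix makes Player II indifferent and guarantees 4/11, so it is optimal.

Yes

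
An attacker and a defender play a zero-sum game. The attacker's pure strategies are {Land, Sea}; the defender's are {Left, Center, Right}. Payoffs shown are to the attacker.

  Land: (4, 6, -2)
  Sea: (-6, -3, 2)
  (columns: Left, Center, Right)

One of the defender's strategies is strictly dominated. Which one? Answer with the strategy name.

Center

Left holds the attacker's payoff strictly below Center in every row: 4 < 6, -6 < -3.
So Center is strictly dominated for the defender.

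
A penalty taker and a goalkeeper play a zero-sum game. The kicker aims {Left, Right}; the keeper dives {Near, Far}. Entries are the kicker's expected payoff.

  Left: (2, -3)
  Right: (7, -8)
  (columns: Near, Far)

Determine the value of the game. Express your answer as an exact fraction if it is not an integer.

-3

Row minima: Left → -3, Right → -8; maximin = -3.
Column maxima: Near → 7, Far → -3; minimax = -3.
Since maximin = minimax = -3, there is a saddle point and the value is -3.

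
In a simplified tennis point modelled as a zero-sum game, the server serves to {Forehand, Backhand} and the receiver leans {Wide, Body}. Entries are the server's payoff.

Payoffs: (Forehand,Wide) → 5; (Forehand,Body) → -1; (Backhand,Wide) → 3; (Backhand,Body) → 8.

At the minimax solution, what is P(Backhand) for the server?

6/11

Row minima: Forehand → -1, Backhand → 3; maximin = 3.
Column maxima: Wide → 5, Body → 8; minimax = 5.
3 ≠ 5, so there is no saddle point; optimal play is mixed.
Let the server play Forehand with probability p. Expected payoff against Wide: 5p + 3(1−p) = 2p + 3; against Body: (-1)p + 8(1−p) = −9p + 8.
Setting these equal: 2p + 3 = −9p + 8 ⇒ 11p = 5 ⇒ p = 5/11, and the value is (2)·(5/11) + 3 = 43/11.
For the receiver: with q = P(Wide), equating Forehand's and Backhand's payoffs gives 6q − 1 = −5q + 8 ⇒ q = 9/11.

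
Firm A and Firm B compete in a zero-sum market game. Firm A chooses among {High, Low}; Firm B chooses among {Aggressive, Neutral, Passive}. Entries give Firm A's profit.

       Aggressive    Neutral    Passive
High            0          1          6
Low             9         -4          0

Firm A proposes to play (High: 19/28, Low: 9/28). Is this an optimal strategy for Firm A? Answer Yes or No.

No

Against Aggressive this mix gives (19/28)·0 + (9/28)·9 = 81/28.
Against Neutral this mix gives (19/28)·1 + (9/28)·(-4) = -17/28.
Against Passive this mix gives (19/28)·6 + (9/28)·0 = 57/14.
Firm B will play Neutral, holding Firm A to -17/28. Shifting weight toward the row that does better against Neutral would raise this floor (the equalizing mix achieves 9/14 against both Neutral and Aggressive), so the proposed strategy is not optimal.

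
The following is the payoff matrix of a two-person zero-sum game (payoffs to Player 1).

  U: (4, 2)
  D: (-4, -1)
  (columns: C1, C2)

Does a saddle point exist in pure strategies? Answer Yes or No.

Yes

Row minima: U → 2, D → -4; maximin = 2.
Column maxima: C1 → 4, C2 → 2; minimax = 2.
maximin = minimax = 2, so a saddle point exists.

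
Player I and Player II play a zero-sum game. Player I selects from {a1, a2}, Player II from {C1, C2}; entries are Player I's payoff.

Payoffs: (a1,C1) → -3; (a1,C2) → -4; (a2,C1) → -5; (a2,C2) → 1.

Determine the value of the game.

-23/7

Row minima: a1 → -4, a2 → -5; maximin = -4.
Column maxima: C1 → -3, C2 → 1; minimax = -3.
-4 ≠ -3, so there is no saddle point; optimal play is mixed.
Let Player I play a1 with probability p. Expected payoff against C1: (-3)p + (-5)(1−p) = 2p − 5; against C2: (-4)p + 1(1−p) = −5p + 1.
Setting these equal: 2p − 5 = −5p + 1 ⇒ 7p = 6 ⇒ p = 6/7, and the value is (2)·(6/7) − 5 = -23/7.
For Player II: with q = P(C1), equating a1's and a2's payoffs gives q − 4 = −6q + 1 ⇒ q = 5/7.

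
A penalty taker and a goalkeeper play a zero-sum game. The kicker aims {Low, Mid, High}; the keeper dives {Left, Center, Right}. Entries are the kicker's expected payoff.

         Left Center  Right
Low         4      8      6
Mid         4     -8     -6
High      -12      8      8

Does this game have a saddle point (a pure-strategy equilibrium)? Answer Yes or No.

Yes

Row minima: Low → 4, Mid → -8, High → -12; maximin = 4.
Column maxima: Left → 4, Center → 8, Right → 8; minimax = 4.
maximin = minimax = 4, so a saddle point exists.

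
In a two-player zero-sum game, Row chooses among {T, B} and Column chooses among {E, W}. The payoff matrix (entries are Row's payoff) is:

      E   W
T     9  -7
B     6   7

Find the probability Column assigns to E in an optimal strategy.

14/17

Row minima: T → -7, B → 6; maximin = 6.
Column maxima: E → 9, W → 7; minimax = 7.
6 ≠ 7, so there is no saddle point; optimal play is mixed.
Let Row play T with probability p. Expected payoff against E: 9p + 6(1−p) = 3p + 6; against W: (-7)p + 7(1−p) = −14p + 7.
Setting these equal: 3p + 6 = −14p + 7 ⇒ 17p = 1 ⇒ p = 1/17, and the value is (3)·(1/17) + 6 = 105/17.
For Column: with q = P(E), equating T's and B's payoffs gives 16q − 7 = −q + 7 ⇒ q = 14/17.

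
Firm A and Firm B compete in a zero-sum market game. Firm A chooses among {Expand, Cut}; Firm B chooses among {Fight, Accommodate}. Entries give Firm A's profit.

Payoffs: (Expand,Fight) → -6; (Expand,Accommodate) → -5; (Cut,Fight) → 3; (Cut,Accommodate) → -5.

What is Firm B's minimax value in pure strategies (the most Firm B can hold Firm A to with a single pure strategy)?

Column maxima: Fight → 3, Accommodate → -5.
The smallest of these is -5.

-5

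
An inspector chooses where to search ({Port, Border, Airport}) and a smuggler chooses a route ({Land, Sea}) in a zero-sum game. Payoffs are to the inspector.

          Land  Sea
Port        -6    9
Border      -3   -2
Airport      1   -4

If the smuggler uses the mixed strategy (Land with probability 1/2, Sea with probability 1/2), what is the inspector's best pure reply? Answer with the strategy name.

Port

Expected payoff of Port: (1/2)·(-6) + (1/2)·9 = 3/2.
Expected payoff of Border: (1/2)·(-3) + (1/2)·(-2) = -5/2.
Expected payoff of Airport: (1/2)·1 + (1/2)·(-4) = -3/2.
The largest is 3/2, so the inspector's best response is Port.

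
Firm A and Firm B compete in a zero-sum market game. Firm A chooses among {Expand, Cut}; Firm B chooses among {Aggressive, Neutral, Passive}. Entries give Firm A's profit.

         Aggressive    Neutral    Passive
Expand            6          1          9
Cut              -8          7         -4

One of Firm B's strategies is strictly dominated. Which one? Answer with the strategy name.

Aggressive holds Firm A's payoff strictly below Passive in every row: 6 < 9, -8 < -4.
So Passive is strictly dominated for Firm B.

Passive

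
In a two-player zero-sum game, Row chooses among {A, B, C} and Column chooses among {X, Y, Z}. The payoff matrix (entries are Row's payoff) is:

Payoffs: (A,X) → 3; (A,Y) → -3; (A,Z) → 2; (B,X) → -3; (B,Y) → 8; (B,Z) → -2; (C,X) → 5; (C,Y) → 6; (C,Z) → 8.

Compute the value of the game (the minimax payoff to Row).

Row minima: A → -3, B → -3, C → 5; maximin = 5.
Column maxima: X → 5, Y → 8, Z → 8; minimax = 5.
Since maximin = minimax = 5, there is a saddle point and the value is 5.

5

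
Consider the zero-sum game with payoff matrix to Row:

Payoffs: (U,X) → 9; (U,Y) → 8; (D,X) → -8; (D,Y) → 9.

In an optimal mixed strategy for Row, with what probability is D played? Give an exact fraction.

Row minima: U → 8, D → -8; maximin = 8.
Column maxima: X → 9, Y → 9; minimax = 9.
8 ≠ 9, so there is no saddle point; optimal play is mixed.
Let Row play U with probability p. Expected payoff against X: 9p + (-8)(1−p) = 17p − 8; against Y: 8p + 9(1−p) = −p + 9.
Setting these equal: 17p − 8 = −p + 9 ⇒ 18p = 17 ⇒ p = 17/18, and the value is (17)·(17/18) − 8 = 145/18.
For Column: with q = P(X), equating U's and D's payoffs gives q + 8 = −17q + 9 ⇒ q = 1/18.

1/18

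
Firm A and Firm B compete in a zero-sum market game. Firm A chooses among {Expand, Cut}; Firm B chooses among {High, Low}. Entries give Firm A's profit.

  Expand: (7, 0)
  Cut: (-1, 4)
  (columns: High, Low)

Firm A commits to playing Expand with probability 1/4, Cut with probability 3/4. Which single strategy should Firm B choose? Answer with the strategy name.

High

If Firm B plays High, Firm A's expected payoff is (1/4)·7 + (3/4)·(-1) = 1.
If Firm B plays Low, Firm A's expected payoff is (1/4)·0 + (3/4)·4 = 3.
Firm B minimizes Firm A's payoff; the smallest is 1, so the best response is High.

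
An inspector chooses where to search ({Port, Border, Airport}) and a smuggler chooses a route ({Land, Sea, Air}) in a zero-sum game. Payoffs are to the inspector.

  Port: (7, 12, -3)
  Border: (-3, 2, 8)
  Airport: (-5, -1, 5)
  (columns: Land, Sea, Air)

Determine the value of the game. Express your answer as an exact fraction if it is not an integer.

Row minima: Port → -3, Border → -3, Airport → -5; maximin = -3.
Column maxima: Land → 7, Sea → 12, Air → 8; minimax = 7.
-3 ≠ 7, so there is no saddle point; optimal play is mixed.
Airport is strictly dominated by Border, so the inspector never plays it.
Sea is strictly dominated by Land (it gives the inspector strictly more in every row), so the smuggler never plays it.
On the remaining 2×2 (Port, Border vs Land, Air):
Let the inspector play Port with probability p. Expected payoff against Land: 7p + (-3)(1−p) = 10p − 3; against Air: (-3)p + 8(1−p) = −11p + 8.
Setting these equal: 10p − 3 = −11p + 8 ⇒ 21p = 11 ⇒ p = 11/21, and the value is (10)·(11/21) − 3 = 47/21.
For the smuggler: with q = P(Land), equating Port's and Border's payoffs gives 10q − 3 = −11q + 8 ⇒ q = 11/21.

47/21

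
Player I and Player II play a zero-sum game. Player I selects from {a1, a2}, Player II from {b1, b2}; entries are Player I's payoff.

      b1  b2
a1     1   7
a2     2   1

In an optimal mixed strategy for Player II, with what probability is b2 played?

Row minima: a1 → 1, a2 → 1; maximin = 1.
Column maxima: b1 → 2, b2 → 7; minimax = 2.
1 ≠ 2, so there is no saddle point; optimal play is mixed.
Let Player I play a1 with probability p. Expected payoff against b1: 1p + 2(1−p) = −p + 2; against b2: 7p + 1(1−p) = 6p + 1.
Setting these equal: −p + 2 = 6p + 1 ⇒ −7p = -1 ⇒ p = 1/7, and the value is (-1)·(1/7) + 2 = 13/7.
For Player II: with q = P(b1), equating a1's and a2's payoffs gives −6q + 7 = q + 1 ⇒ q = 6/7.

1/7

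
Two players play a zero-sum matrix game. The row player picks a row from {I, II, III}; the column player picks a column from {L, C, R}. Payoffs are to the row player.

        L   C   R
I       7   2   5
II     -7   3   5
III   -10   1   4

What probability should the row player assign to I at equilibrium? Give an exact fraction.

Row minima: I → 2, II → -7, III → -10; maximin = 2.
Column maxima: L → 7, C → 3, R → 5; minimax = 3.
2 ≠ 3, so there is no saddle point; optimal play is mixed.
III is strictly dominated by I, so the row player never plays it.
R is strictly dominated by C (it gives the row player strictly more in every row), so the column player never plays it.
On the remaining 2×2 (I, II vs L, C):
Let the row player play I with probability p. Expected payoff against L: 7p + (-7)(1−p) = 14p − 7; against C: 2p + 3(1−p) = −p + 3.
Setting these equal: 14p − 7 = −p + 3 ⇒ 15p = 10 ⇒ p = 2/3, and the value is (14)·(2/3) − 7 = 7/3.
For the column player: with q = P(L), equating I's and II's payoffs gives 5q + 2 = −10q + 3 ⇒ q = 1/15.

2/3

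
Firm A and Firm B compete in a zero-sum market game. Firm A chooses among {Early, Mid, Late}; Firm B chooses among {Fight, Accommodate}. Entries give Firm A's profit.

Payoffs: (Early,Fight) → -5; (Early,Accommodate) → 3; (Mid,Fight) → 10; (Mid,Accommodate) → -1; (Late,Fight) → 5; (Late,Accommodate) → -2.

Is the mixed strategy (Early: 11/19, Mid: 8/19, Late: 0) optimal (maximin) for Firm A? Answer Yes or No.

Against Fight this mix gives (11/19)·(-5) + (8/19)·10 = 25/19.
Against Accommodate this mix gives (11/19)·3 + (8/19)·(-1) = 25/19.
All of Firm B's active replies (Fight, Accommodate) yield 25/19, and no column does worse for Firm A. The mix makes Firm B indifferent and guarantees 25/19, so it is optimal.

Yes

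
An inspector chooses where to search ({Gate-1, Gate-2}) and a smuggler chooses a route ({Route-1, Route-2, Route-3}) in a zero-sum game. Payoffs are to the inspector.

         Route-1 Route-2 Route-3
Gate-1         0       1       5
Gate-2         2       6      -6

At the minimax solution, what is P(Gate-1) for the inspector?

8/13

Row minima: Gate-1 → 0, Gate-2 → -6; maximin = 0.
Column maxima: Route-1 → 2, Route-2 → 6, Route-3 → 5; minimax = 2.
0 ≠ 2, so there is no saddle point; optimal play is mixed.
Route-2 is strictly dominated by Route-1 (it gives the inspector strictly more in every row), so the smuggler never plays it.
On the remaining 2×2 (Gate-1, Gate-2 vs Route-1, Route-3):
Let the inspector play Gate-1 with probability p. Expected payoff against Route-1: 0p + 2(1−p) = −2p + 2; against Route-3: 5p + (-6)(1−p) = 11p − 6.
Setting these equal: −2p + 2 = 11p − 6 ⇒ −13p = -8 ⇒ p = 8/13, and the value is (-2)·(8/13) + 2 = 10/13.
For the smuggler: with q = P(Route-1), equating Gate-1's and Gate-2's payoffs gives −5q + 5 = 8q − 6 ⇒ q = 11/13.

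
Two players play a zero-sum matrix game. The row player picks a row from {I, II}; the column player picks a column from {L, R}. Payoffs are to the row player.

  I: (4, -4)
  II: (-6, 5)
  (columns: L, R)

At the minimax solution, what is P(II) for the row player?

Row minima: I → -4, II → -6; maximin = -4.
Column maxima: L → 4, R → 5; minimax = 4.
-4 ≠ 4, so there is no saddle point; optimal play is mixed.
Let the row player play I with probability p. Expected payoff against L: 4p + (-6)(1−p) = 10p − 6; against R: (-4)p + 5(1−p) = −9p + 5.
Setting these equal: 10p − 6 = −9p + 5 ⇒ 19p = 11 ⇒ p = 11/19, and the value is (10)·(11/19) − 6 = -4/19.
For the column player: with q = P(L), equating I's and II's payoffs gives 8q − 4 = −11q + 5 ⇒ q = 9/19.

8/19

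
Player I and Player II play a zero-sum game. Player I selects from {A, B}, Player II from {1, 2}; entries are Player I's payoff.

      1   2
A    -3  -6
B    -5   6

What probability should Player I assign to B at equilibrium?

Row minima: A → -6, B → -5; maximin = -5.
Column maxima: 1 → -3, 2 → 6; minimax = -3.
-5 ≠ -3, so there is no saddle point; optimal play is mixed.
Let Player I play A with probability p. Expected payoff against 1: (-3)p + (-5)(1−p) = 2p − 5; against 2: (-6)p + 6(1−p) = −12p + 6.
Setting these equal: 2p − 5 = −12p + 6 ⇒ 14p = 11 ⇒ p = 11/14, and the value is (2)·(11/14) − 5 = -24/7.
For Player II: with q = P(1), equating A's and B's payoffs gives 3q − 6 = −11q + 6 ⇒ q = 6/7.

3/14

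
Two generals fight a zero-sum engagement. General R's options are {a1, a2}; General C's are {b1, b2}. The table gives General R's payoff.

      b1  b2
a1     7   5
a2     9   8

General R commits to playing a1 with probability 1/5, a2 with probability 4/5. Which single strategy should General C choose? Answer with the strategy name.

b2

If General C plays b1, General R's expected payoff is (1/5)·7 + (4/5)·9 = 43/5.
If General C plays b2, General R's expected payoff is (1/5)·5 + (4/5)·8 = 37/5.
General C minimizes General R's payoff; the smallest is 37/5, so the best response is b2.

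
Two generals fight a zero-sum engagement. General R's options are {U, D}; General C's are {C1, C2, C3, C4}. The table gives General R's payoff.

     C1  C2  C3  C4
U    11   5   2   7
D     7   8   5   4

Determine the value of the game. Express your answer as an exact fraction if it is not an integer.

Row minima: U → 2, D → 4; maximin = 4.
Column maxima: C1 → 11, C2 → 8, C3 → 5, C4 → 7; minimax = 5.
4 ≠ 5, so there is no saddle point; optimal play is mixed.
C1 is strictly dominated by C3 (it gives General R strictly more in every row), so General C never plays it.
C2 is strictly dominated by C3 (it gives General R strictly more in every row), so General C never plays it.
On the remaining 2×2 (U, D vs C3, C4):
Let General R play U with probability p. Expected payoff against C3: 2p + 5(1−p) = −3p + 5; against C4: 7p + 4(1−p) = 3p + 4.
Setting these equal: −3p + 5 = 3p + 4 ⇒ −6p = -1 ⇒ p = 1/6, and the value is (-3)·(1/6) + 5 = 9/2.
For General C: with q = P(C3), equating U's and D's payoffs gives −5q + 7 = q + 4 ⇒ q = 1/2.

9/2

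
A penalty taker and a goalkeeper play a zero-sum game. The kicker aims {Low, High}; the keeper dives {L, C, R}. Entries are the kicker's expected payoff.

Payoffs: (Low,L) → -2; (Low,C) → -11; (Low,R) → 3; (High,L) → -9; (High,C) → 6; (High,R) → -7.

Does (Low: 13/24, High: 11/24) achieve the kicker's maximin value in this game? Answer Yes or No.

No

Against L this mix gives (13/24)·(-2) + (11/24)·(-9) = -125/24.
Against C this mix gives (13/24)·(-11) + (11/24)·6 = -77/24.
Against R this mix gives (13/24)·3 + (11/24)·(-7) = -19/12.
The keeper will play L, holding the kicker to -125/24. Shifting weight toward the row that does better against L would raise this floor (the equalizing mix achieves -37/8 against both L and C), so the proposed strategy is not optimal.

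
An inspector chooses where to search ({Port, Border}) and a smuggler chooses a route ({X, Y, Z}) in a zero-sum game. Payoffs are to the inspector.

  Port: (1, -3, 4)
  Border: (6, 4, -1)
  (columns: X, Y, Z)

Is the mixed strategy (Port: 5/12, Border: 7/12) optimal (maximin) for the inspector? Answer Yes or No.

Yes

Against X this mix gives (5/12)·1 + (7/12)·6 = 47/12.
Against Y this mix gives (5/12)·(-3) + (7/12)·4 = 13/12.
Against Z this mix gives (5/12)·4 + (7/12)·(-1) = 13/12.
All of the smuggler's active replies (Y, Z) yield 13/12, and no column does worse for the inspector. The mix makes the smuggler indifferent and guarantees 13/12, so it is optimal.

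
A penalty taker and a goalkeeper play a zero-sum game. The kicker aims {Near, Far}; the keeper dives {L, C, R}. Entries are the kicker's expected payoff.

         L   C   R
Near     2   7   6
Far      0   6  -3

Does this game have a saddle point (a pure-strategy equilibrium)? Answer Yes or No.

Yes

Row minima: Near → 2, Far → -3; maximin = 2.
Column maxima: L → 2, C → 7, R → 6; minimax = 2.
maximin = minimax = 2, so a saddle point exists.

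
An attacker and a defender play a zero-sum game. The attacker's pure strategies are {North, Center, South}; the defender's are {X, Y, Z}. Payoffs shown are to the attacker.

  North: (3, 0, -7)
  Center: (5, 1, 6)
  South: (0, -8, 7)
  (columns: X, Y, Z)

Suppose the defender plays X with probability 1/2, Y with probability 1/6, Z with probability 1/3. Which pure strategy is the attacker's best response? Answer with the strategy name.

Expected payoff of North: (1/2)·3 + (1/6)·0 + (1/3)·(-7) = -5/6.
Expected payoff of Center: (1/2)·5 + (1/6)·1 + (1/3)·6 = 14/3.
Expected payoff of South: (1/2)·0 + (1/6)·(-8) + (1/3)·7 = 1.
The largest is 14/3, so the attacker's best response is Center.

Center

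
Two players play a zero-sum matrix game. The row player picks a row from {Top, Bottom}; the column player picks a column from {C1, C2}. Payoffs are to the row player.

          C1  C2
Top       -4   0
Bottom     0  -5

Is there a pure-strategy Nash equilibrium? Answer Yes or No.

No

Row minima: Top → -4, Bottom → -5; maximin = -4.
Column maxima: C1 → 0, C2 → 0; minimax = 0.
-4 ≠ 0, so no pure-strategy equilibrium exists.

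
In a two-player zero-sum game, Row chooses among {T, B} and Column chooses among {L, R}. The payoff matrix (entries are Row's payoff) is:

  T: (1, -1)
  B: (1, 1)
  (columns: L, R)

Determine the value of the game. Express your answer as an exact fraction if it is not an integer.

1

Row minima: T → -1, B → 1; maximin = 1.
Column maxima: L → 1, R → 1; minimax = 1.
Since maximin = minimax = 1, there is a saddle point and the value is 1.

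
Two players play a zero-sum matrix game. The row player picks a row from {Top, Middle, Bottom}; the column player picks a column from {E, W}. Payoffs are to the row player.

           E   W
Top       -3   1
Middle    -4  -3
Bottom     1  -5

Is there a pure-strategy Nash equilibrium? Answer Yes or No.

Row minima: Top → -3, Middle → -4, Bottom → -5; maximin = -3.
Column maxima: E → 1, W → 1; minimax = 1.
-3 ≠ 1, so no pure-strategy equilibrium exists.

No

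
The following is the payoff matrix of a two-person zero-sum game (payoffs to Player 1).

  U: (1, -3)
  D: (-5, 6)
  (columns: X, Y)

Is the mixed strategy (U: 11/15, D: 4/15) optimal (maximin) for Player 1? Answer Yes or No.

Against X this mix gives (11/15)·1 + (4/15)·(-5) = -3/5.
Against Y this mix gives (11/15)·(-3) + (4/15)·6 = -3/5.
All of Player 2's active replies (X, Y) yield -3/5, and no column does worse for Player 1. The mix makes Player 2 indifferent and guarantees -3/5, so it is optimal.

Yes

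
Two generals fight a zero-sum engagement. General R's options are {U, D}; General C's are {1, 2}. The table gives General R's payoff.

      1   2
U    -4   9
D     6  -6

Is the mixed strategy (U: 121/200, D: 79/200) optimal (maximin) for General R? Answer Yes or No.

No

Against 1 this mix gives (121/200)·(-4) + (79/200)·6 = -1/20.
Against 2 this mix gives (121/200)·9 + (79/200)·(-6) = 123/40.
General C will play 1, holding General R to -1/20. Shifting weight toward the row that does better against 1 would raise this floor (the equalizing mix achieves 6/5 against both 1 and 2), so the proposed strategy is not optimal.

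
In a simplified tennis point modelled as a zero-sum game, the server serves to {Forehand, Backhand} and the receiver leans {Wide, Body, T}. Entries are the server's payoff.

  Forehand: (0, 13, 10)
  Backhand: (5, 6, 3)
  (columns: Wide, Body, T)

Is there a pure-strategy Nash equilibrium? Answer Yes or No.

Row minima: Forehand → 0, Backhand → 3; maximin = 3.
Column maxima: Wide → 5, Body → 13, T → 10; minimax = 5.
3 ≠ 5, so no pure-strategy equilibrium exists.

No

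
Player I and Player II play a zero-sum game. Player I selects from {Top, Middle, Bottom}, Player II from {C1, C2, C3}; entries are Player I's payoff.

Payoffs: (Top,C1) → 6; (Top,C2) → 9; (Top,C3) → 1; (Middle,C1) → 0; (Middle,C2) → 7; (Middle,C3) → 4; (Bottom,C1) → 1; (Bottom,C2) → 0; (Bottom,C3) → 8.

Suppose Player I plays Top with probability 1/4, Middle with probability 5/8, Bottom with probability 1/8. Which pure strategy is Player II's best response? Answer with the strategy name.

C1

If Player II plays C1, Player I's expected payoff is (1/4)·6 + (5/8)·0 + (1/8)·1 = 13/8.
If Player II plays C2, Player I's expected payoff is (1/4)·9 + (5/8)·7 + (1/8)·0 = 53/8.
If Player II plays C3, Player I's expected payoff is (1/4)·1 + (5/8)·4 + (1/8)·8 = 15/4.
Player II minimizes Player I's payoff; the smallest is 13/8, so the best response is C1.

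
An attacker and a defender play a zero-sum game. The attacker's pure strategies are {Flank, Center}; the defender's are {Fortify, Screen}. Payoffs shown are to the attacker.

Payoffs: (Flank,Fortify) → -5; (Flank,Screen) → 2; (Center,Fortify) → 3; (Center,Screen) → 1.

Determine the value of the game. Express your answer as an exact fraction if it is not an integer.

Row minima: Flank → -5, Center → 1; maximin = 1.
Column maxima: Fortify → 3, Screen → 2; minimax = 2.
1 ≠ 2, so there is no saddle point; optimal play is mixed.
Let the attacker play Flank with probability p. Expected payoff against Fortify: (-5)p + 3(1−p) = −8p + 3; against Screen: 2p + 1(1−p) = p + 1.
Setting these equal: −8p + 3 = p + 1 ⇒ −9p = -2 ⇒ p = 2/9, and the value is (-8)·(2/9) + 3 = 11/9.
For the defender: with q = P(Fortify), equating Flank's and Center's payoffs gives −7q + 2 = 2q + 1 ⇒ q = 1/9.

11/9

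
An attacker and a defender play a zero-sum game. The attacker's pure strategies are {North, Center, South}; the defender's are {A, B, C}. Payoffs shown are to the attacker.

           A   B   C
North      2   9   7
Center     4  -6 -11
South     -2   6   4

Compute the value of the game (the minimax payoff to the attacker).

5/2

Row minima: North → 2, Center → -11, South → -2; maximin = 2.
Column maxima: A → 4, B → 9, C → 7; minimax = 4.
2 ≠ 4, so there is no saddle point; optimal play is mixed.
South is strictly dominated by North, so the attacker never plays it.
B is strictly dominated by C (it gives the attacker strictly more in every row), so the defender never plays it.
On the remaining 2×2 (North, Center vs A, C):
Let the attacker play North with probability p. Expected payoff against A: 2p + 4(1−p) = −2p + 4; against C: 7p + (-11)(1−p) = 18p − 11.
Setting these equal: −2p + 4 = 18p − 11 ⇒ −20p = -15 ⇒ p = 3/4, and the value is (-2)·(3/4) + 4 = 5/2.
For the defender: with q = P(A), equating North's and Center's payoffs gives −5q + 7 = 15q − 11 ⇒ q = 9/10.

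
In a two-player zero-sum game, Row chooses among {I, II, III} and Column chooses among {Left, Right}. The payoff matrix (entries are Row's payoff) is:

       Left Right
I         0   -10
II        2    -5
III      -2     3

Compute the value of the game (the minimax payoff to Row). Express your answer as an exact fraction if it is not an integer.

-1/3

Row minima: I → -10, II → -5, III → -2; maximin = -2.
Column maxima: Left → 2, Right → 3; minimax = 2.
-2 ≠ 2, so there is no saddle point; optimal play is mixed.
I is strictly dominated by II, so Row never plays it.
On the remaining 2×2 (II, III vs Left, Right):
Let Row play II with probability p. Expected payoff against Left: 2p + (-2)(1−p) = 4p − 2; against Right: (-5)p + 3(1−p) = −8p + 3.
Setting these equal: 4p − 2 = −8p + 3 ⇒ 12p = 5 ⇒ p = 5/12, and the value is (4)·(5/12) − 2 = -1/3.
For Column: with q = P(Left), equating II's and III's payoffs gives 7q − 5 = −5q + 3 ⇒ q = 2/3.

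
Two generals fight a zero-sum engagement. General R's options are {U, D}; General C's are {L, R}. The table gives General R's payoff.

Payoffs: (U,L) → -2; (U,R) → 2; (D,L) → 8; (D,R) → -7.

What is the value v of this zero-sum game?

2/19

Row minima: U → -2, D → -7; maximin = -2.
Column maxima: L → 8, R → 2; minimax = 2.
-2 ≠ 2, so there is no saddle point; optimal play is mixed.
Let General R play U with probability p. Expected payoff against L: (-2)p + 8(1−p) = −10p + 8; against R: 2p + (-7)(1−p) = 9p − 7.
Setting these equal: −10p + 8 = 9p − 7 ⇒ −19p = -15 ⇒ p = 15/19, and the value is (-10)·(15/19) + 8 = 2/19.
For General C: with q = P(L), equating U's and D's payoffs gives −4q + 2 = 15q − 7 ⇒ q = 9/19.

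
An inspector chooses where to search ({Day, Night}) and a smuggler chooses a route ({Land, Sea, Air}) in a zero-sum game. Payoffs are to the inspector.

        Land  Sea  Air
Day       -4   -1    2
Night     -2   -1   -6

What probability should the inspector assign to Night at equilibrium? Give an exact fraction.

Row minima: Day → -4, Night → -6; maximin = -4.
Column maxima: Land → -2, Sea → -1, Air → 2; minimax = -2.
-4 ≠ -2, so there is no saddle point; optimal play is mixed.
Sea is strictly dominated by Land (it gives the inspector strictly more in every row), so the smuggler never plays it.
On the remaining 2×2 (Day, Night vs Land, Air):
Let the inspector play Day with probability p. Expected payoff against Land: (-4)p + (-2)(1−p) = −2p − 2; against Air: 2p + (-6)(1−p) = 8p − 6.
Setting these equal: −2p − 2 = 8p − 6 ⇒ −10p = -4 ⇒ p = 2/5, and the value is (-2)·(2/5) − 2 = -14/5.
For the smuggler: with q = P(Land), equating Day's and Night's payoffs gives −6q + 2 = 4q − 6 ⇒ q = 4/5.

3/5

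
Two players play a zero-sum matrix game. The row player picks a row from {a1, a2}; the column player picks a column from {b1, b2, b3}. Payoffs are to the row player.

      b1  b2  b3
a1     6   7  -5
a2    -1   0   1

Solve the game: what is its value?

Row minima: a1 → -5, a2 → -1; maximin = -1.
Column maxima: b1 → 6, b2 → 7, b3 → 1; minimax = 1.
-1 ≠ 1, so there is no saddle point; optimal play is mixed.
b2 is strictly dominated by b1 (it gives the row player strictly more in every row), so the column player never plays it.
On the remaining 2×2 (a1, a2 vs b1, b3):
Let the row player play a1 with probability p. Expected payoff against b1: 6p + (-1)(1−p) = 7p − 1; against b3: (-5)p + 1(1−p) = −6p + 1.
Setting these equal: 7p − 1 = −6p + 1 ⇒ 13p = 2 ⇒ p = 2/13, and the value is (7)·(2/13) − 1 = 1/13.
For the column player: with q = P(b1), equating a1's and a2's payoffs gives 11q − 5 = −2q + 1 ⇒ q = 6/13.

1/13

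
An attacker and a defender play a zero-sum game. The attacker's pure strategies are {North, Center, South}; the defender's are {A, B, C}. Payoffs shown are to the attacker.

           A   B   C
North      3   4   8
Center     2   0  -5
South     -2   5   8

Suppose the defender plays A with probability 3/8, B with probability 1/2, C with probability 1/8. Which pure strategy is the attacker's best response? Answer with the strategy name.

North

Expected payoff of North: (3/8)·3 + (1/2)·4 + (1/8)·8 = 33/8.
Expected payoff of Center: (3/8)·2 + (1/2)·0 + (1/8)·(-5) = 1/8.
Expected payoff of South: (3/8)·(-2) + (1/2)·5 + (1/8)·8 = 11/4.
The largest is 33/8, so the attacker's best response is North.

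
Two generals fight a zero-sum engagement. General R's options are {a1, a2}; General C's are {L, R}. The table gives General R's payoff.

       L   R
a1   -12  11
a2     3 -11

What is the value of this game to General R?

-99/37

Row minima: a1 → -12, a2 → -11; maximin = -11.
Column maxima: L → 3, R → 11; minimax = 3.
-11 ≠ 3, so there is no saddle point; optimal play is mixed.
Let General R play a1 with probability p. Expected payoff against L: (-12)p + 3(1−p) = −15p + 3; against R: 11p + (-11)(1−p) = 22p − 11.
Setting these equal: −15p + 3 = 22p − 11 ⇒ −37p = -14 ⇒ p = 14/37, and the value is (-15)·(14/37) + 3 = -99/37.
For General C: with q = P(L), equating a1's and a2's payoffs gives −23q + 11 = 14q − 11 ⇒ q = 22/37.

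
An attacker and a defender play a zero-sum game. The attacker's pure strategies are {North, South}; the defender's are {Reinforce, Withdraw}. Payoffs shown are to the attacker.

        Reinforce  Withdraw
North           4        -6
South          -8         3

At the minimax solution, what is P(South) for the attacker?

10/21

Row minima: North → -6, South → -8; maximin = -6.
Column maxima: Reinforce → 4, Withdraw → 3; minimax = 3.
-6 ≠ 3, so there is no saddle point; optimal play is mixed.
Let the attacker play North with probability p. Expected payoff against Reinforce: 4p + (-8)(1−p) = 12p − 8; against Withdraw: (-6)p + 3(1−p) = −9p + 3.
Setting these equal: 12p − 8 = −9p + 3 ⇒ 21p = 11 ⇒ p = 11/21, and the value is (12)·(11/21) − 8 = -12/7.
For the defender: with q = P(Reinforce), equating North's and South's payoffs gives 10q − 6 = −11q + 3 ⇒ q = 3/7.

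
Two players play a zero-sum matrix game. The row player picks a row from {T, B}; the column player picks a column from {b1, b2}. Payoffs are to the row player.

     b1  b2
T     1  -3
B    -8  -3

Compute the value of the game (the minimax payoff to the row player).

Row minima: T → -3, B → -8; maximin = -3.
Column maxima: b1 → 1, b2 → -3; minimax = -3.
Since maximin = minimax = -3, there is a saddle point and the value is -3.

-3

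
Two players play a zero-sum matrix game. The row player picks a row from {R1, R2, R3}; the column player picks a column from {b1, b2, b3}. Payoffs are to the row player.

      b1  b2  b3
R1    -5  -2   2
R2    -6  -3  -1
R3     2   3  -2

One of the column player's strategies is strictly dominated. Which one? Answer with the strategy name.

b1 holds the row player's payoff strictly below b2 in every row: -5 < -2, -6 < -3, 2 < 3.
So b2 is strictly dominated for the column player.

b2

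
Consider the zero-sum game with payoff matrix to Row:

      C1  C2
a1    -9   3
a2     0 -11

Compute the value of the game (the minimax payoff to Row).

-99/23

Row minima: a1 → -9, a2 → -11; maximin = -9.
Column maxima: C1 → 0, C2 → 3; minimax = 0.
-9 ≠ 0, so there is no saddle point; optimal play is mixed.
Let Row play a1 with probability p. Expected payoff against C1: (-9)p + 0(1−p) = −9p; against C2: 3p + (-11)(1−p) = 14p − 11.
Setting these equal: −9p = 14p − 11 ⇒ −23p = -11 ⇒ p = 11/23, and the value is (-9)·(11/23) = -99/23.
For Column: with q = P(C1), equating a1's and a2's payoffs gives −12q + 3 = 11q − 11 ⇒ q = 14/23.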